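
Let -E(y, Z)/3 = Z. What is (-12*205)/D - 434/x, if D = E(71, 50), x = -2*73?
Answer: 7071/365 ≈ 19.373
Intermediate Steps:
E(y, Z) = -3*Z
x = -146
D = -150 (D = -3*50 = -150)
(-12*205)/D - 434/x = -12*205/(-150) - 434/(-146) = -2460*(-1/150) - 434*(-1/146) = 82/5 + 217/73 = 7071/365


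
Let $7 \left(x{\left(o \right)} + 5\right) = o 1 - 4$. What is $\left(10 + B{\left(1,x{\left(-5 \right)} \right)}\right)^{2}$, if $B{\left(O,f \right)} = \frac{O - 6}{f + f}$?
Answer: $\frac{837225}{7744} \approx 108.11$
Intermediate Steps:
$x{\left(o \right)} = - \frac{39}{7} + \frac{o}{7}$ ($x{\left(o \right)} = -5 + \frac{o 1 - 4}{7} = -5 + \frac{o - 4}{7} = -5 + \frac{-4 + o}{7} = -5 + \left(- \frac{4}{7} + \frac{o}{7}\right) = - \frac{39}{7} + \frac{o}{7}$)
$B{\left(O,f \right)} = \frac{-6 + O}{2 f}$
$\left(10 + B{\left(1,x{\left(-5 \right)} \right)}\right)^{2} = \left(10 + \frac{-6 + 1}{2 \left(- \frac{39}{7} + \frac{1}{7} \left(-5\right)\right)}\right)^{2} = \left(10 + \frac{1}{2} \frac{1}{- \frac{39}{7} - \frac{5}{7}} \left(-5\right)\right)^{2} = \left(10 + \frac{1}{2} \frac{1}{- \frac{44}{7}} \left(-5\right)\right)^{2} = \left(10 + \frac{1}{2} \left(- \frac{7}{44}\right) \left(-5\right)\right)^{2} = \left(10 + \frac{35}{88}\right)^{2} = \left(\frac{915}{88}\right)^{2} = \frac{837225}{7744}$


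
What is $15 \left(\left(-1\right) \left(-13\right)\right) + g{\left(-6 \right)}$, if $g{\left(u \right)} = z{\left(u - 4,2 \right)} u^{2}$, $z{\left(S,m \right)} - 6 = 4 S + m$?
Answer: $-957$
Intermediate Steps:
$z{\left(S,m \right)} = 6 + m + 4 S$ ($z{\left(S,m \right)} = 6 + \left(4 S + m\right) = 6 + \left(m + 4 S\right) = 6 + m + 4 S$)
$g{\left(u \right)} = u^{2} \left(-8 + 4 u\right)$ ($g{\left(u \right)} = \left(6 + 2 + 4 \left(u - 4\right)\right) u^{2} = \left(6 + 2 + 4 \left(-4 + u\right)\right) u^{2} = \left(6 + 2 + \left(-16 + 4 u\right)\right) u^{2} = \left(-8 + 4 u\right) u^{2} = u^{2} \left(-8 + 4 u\right)$)
$15 \left(\left(-1\right) \left(-13\right)\right) + g{\left(-6 \right)} = 15 \left(\left(-1\right) \left(-13\right)\right) + 4 \left(-6\right)^{2} \left(-2 - 6\right) = 15 \cdot 13 + 4 \cdot 36 \left(-8\right) = 195 - 1152 = -957$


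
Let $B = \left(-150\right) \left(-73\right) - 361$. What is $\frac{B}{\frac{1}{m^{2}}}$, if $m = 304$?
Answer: $978593024$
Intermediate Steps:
$B = 10589$ ($B = 10950 - 361 = 10589$)
$\frac{B}{\frac{1}{m^{2}}} = \frac{10589}{\frac{1}{304^{2}}} = \frac{10589}{\frac{1}{92416}} = 10589 \frac{1}{\frac{1}{92416}} = 10589 \cdot 92416 = 978593024$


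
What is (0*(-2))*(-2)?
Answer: 0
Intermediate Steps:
(0*(-2))*(-2) = 0*(-2) = 0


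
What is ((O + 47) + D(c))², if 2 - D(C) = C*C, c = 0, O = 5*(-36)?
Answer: 17161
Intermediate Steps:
O = -180
D(C) = 2 - C² (D(C) = 2 - C*C = 2 - C²)
((O + 47) + D(c))² = ((-180 + 47) + (2 - 1*0²))² = (-133 + (2 - 1*0))² = (-133 + (2 + 0))² = (-133 + 2)² = (-131)² = 17161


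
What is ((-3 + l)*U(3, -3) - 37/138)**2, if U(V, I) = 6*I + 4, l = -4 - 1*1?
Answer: 237745561/19044 ≈ 12484.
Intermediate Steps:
l = -5 (l = -4 - 1 = -5)
U(V, I) = 4 + 6*I
((-3 + l)*U(3, -3) - 37/138)**2 = ((-3 - 5)*(4 + 6*(-3)) - 37/138)**2 = (-8*(4 - 18) - 37*1/138)**2 = (-8*(-14) - 37/138)**2 = (112 - 37/138)**2 = (15419/138)**2 = 237745561/19044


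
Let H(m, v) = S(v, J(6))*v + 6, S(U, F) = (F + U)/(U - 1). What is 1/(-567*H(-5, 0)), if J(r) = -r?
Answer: -1/3402 ≈ -0.00029394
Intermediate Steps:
S(U, F) = (F + U)/(-1 + U)
H(m, v) = 6 + v*(-6 + v)/(-1 + v) (H(m, v) = ((-1*6 + v)/(-1 + v))*v + 6 = ((-6 + v)/(-1 + v))*v + 6 = v*(-6 + v)/(-1 + v) + 6 = 6 + v*(-6 + v)/(-1 + v))
1/(-567*H(-5, 0)) = 1/(-567*(-6 + 0²)/(-1 + 0)) = 1/(-567*(-6 + 0)/(-1)) = 1/(-(-567)*(-6)) = 1/(-567*6) = 1/(-3402) = -1/3402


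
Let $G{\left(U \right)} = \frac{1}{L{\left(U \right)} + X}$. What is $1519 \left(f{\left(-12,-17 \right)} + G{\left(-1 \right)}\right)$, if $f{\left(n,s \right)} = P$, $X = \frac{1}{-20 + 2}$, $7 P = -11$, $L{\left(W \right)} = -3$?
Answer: $- \frac{158627}{55} \approx -2884.1$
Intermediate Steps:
$P = - \frac{11}{7}$ ($P = \frac{1}{7} \left(-11\right) = - \frac{11}{7} \approx -1.5714$)
$X = - \frac{1}{18}$ ($X = \frac{1}{-18} = - \frac{1}{18} \approx -0.055556$)
$f{\left(n,s \right)} = - \frac{11}{7}$
$G{\left(U \right)} = - \frac{18}{55}$ ($G{\left(U \right)} = \frac{1}{-3 - \frac{1}{18}} = \frac{1}{- \frac{55}{18}} = - \frac{18}{55}$)
$1519 \left(f{\left(-12,-17 \right)} + G{\left(-1 \right)}\right) = 1519 \left(- \frac{11}{7} - \frac{18}{55}\right) = 1519 \left(- \frac{731}{385}\right) = - \frac{158627}{55}$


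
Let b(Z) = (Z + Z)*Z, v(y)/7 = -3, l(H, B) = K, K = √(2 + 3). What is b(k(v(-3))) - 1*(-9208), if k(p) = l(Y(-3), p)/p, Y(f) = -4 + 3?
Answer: 4060738/441 ≈ 9208.0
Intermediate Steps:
K = √5 ≈ 2.2361
Y(f) = -1
l(H, B) = √5
v(y) = -21 (v(y) = 7*(-3) = -21)
k(p) = √5/p
b(Z) = 2*Z² (b(Z) = (2*Z)*Z = 2*Z²)
b(k(v(-3))) - 1*(-9208) = 2*(√5/(-21))² - 1*(-9208) = 2*(√5*(-1/21))² + 9208 = 2*(-√5/21)² + 9208 = 2*(5/441) + 9208 = 10/441 + 9208 = 4060738/441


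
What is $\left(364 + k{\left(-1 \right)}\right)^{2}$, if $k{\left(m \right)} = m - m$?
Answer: $132496$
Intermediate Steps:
$k{\left(m \right)} = 0$
$\left(364 + k{\left(-1 \right)}\right)^{2} = \left(364 + 0\right)^{2} = 364^{2} = 132496$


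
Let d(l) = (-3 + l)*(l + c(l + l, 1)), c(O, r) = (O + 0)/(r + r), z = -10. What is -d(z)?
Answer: -260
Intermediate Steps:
c(O, r) = O/(2*r) (c(O, r) = O/((2*r)) = O*(1/(2*r)) = O/(2*r))
d(l) = 2*l*(-3 + l) (d(l) = (-3 + l)*(l + (½)*(l + l)/1) = (-3 + l)*(l + (½)*(2*l)*1) = (-3 + l)*(l + l) = (-3 + l)*(2*l) = 2*l*(-3 + l))
-d(z) = -2*(-10)*(-3 - 10) = -2*(-10)*(-13) = -1*260 = -260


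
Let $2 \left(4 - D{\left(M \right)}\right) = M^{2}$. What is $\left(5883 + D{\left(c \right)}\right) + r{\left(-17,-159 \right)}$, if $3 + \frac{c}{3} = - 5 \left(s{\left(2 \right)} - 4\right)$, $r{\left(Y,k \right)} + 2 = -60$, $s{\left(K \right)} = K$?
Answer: $\frac{11209}{2} \approx 5604.5$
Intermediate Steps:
$r{\left(Y,k \right)} = -62$ ($r{\left(Y,k \right)} = -2 - 60 = -62$)
$c = 21$ ($c = -9 + 3 \left(- 5 \left(2 - 4\right)\right) = -9 + 3 \left(\left(-5\right) \left(-2\right)\right) = -9 + 3 \cdot 10 = -9 + 30 = 21$)
$D{\left(M \right)} = 4 - \frac{M^{2}}{2}$
$\left(5883 + D{\left(c \right)}\right) + r{\left(-17,-159 \right)} = \left(5883 + \left(4 - \frac{21^{2}}{2}\right)\right) - 62 = \left(5883 + \left(4 - \frac{441}{2}\right)\right) - 62 = \left(5883 - \frac{433}{2}\right) - 62 = \frac{11333}{2} - 62 = \frac{11209}{2}$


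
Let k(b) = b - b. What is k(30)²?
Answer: 0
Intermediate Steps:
k(b) = 0
k(30)² = 0² = 0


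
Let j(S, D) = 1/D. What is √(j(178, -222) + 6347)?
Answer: √312805326/222 ≈ 79.668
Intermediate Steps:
√(j(178, -222) + 6347) = √(1/(-222) + 6347) = √(-1/222 + 6347) = √(1409033/222) = √312805326/222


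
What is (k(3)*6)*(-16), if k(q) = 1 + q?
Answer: -384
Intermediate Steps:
(k(3)*6)*(-16) = ((1 + 3)*6)*(-16) = (4*6)*(-16) = 24*(-16) = -384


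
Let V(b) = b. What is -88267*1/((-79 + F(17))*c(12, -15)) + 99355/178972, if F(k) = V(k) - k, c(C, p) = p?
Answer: -15679585849/212081820 ≈ -73.932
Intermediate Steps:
F(k) = 0 (F(k) = k - k = 0)
-88267*1/((-79 + F(17))*c(12, -15)) + 99355/178972 = -88267*(-1/(15*(-79 + 0))) + 99355/178972 = -88267/((-79*(-15))) + 99355*(1/178972) = -88267/1185 + 99355/178972 = -15679585849/212081820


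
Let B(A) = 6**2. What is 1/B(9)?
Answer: 1/36 ≈ 0.027778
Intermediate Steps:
B(A) = 36
1/B(9) = 1/36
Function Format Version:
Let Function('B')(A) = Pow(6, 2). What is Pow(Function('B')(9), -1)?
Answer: Rational(1, 36) ≈ 0.027778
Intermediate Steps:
Function('B')(A) = 36
Pow(Function('B')(9), -1) = Pow(36, -1) = Rational(1, 36)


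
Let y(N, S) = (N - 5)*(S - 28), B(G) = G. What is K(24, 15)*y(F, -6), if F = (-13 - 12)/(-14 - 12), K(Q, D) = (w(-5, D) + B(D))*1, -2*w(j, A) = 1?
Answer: 51765/26 ≈ 1991.0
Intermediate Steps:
w(j, A) = -½ (w(j, A) = -½*1 = -½)
K(Q, D) = -½ + D (K(Q, D) = (-½ + D)*1 = -½ + D)
F = 25/26 (F = -25/(-26) = -25*(-1/26) = 25/26 ≈ 0.96154)
y(N, S) = (-28 + S)*(-5 + N) (y(N, S) = (-5 + N)*(-28 + S) = (-28 + S)*(-5 + N))
K(24, 15)*y(F, -6) = (-½ + 15)*(140 - 28*25/26 - 5*(-6) + (25/26)*(-6)) = 29*(140 - 350/13 + 30 - 75/13)/2 = (29/2)*(1785/13) = 51765/26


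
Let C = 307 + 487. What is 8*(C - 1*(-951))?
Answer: 13960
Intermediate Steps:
C = 794
8*(C - 1*(-951)) = 8*(794 - 1*(-951)) = 8*(794 + 951) = 8*1745 = 13960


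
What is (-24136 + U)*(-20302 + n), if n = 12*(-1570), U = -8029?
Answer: 1259002430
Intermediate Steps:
n = -18840
(-24136 + U)*(-20302 + n) = (-24136 - 8029)*(-20302 - 18840) = -32165*(-39142) = 1259002430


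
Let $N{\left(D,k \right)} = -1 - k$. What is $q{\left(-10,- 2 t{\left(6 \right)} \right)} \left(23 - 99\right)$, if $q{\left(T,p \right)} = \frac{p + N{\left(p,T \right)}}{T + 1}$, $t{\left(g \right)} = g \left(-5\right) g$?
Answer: $3116$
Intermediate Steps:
$t{\left(g \right)} = - 5 g^{2}$ ($t{\left(g \right)} = - 5 g g = - 5 g^{2}$)
$q{\left(T,p \right)} = \frac{-1 + p - T}{1 + T}$ ($q{\left(T,p \right)} = \frac{p - \left(1 + T\right)}{T + 1} = \frac{-1 + p - T}{1 + T}$)
$q{\left(-10,- 2 t{\left(6 \right)} \right)} \left(23 - 99\right) = \frac{-1 - 2 \left(- 5 \cdot 6^{2}\right) - -10}{1 - 10} \left(23 - 99\right) = \frac{-1 - 2 \left(\left(-5\right) 36\right) + 10}{-9} \left(-76\right) = - \frac{-1 - -360 + 10}{9} \left(-76\right) = - \frac{-1 + 360 + 10}{9} \left(-76\right) = \left(- \frac{1}{9}\right) 369 \left(-76\right) = \left(-41\right) \left(-76\right) = 3116$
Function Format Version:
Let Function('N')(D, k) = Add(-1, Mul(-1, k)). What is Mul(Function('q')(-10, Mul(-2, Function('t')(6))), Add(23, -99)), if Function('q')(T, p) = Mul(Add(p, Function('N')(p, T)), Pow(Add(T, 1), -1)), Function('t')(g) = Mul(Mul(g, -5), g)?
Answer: 3116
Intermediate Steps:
Function('t')(g) = Mul(-5, Pow(g, 2)) (Function('t')(g) = Mul(Mul(-5, g), g) = Mul(-5, Pow(g, 2)))
Function('q')(T, p) = Mul(Pow(Add(1, T), -1), Add(-1, p, Mul(-1, T))) (Function('q')(T, p) = Mul(Add(p, Add(-1, Mul(-1, T))), Pow(Add(T, 1), -1)) = Mul(Add(-1, p, Mul(-1, T)), Pow(Add(1, T), -1)) = Mul(Pow(Add(1, T), -1), Add(-1, p, Mul(-1, T))))
Mul(Function('q')(-10, Mul(-2, Function('t')(6))), Add(23, -99)) = Mul(Mul(Pow(Add(1, -10), -1), Add(-1, Mul(-2, Mul(-5, Pow(6, 2))), Mul(-1, -10))), Add(23, -99)) = Mul(Mul(Pow(-9, -1), Add(-1, Mul(-2, Mul(-5, 36)), 10)), -76) = Mul(Mul(Rational(-1, 9), Add(-1, Mul(-2, -180), 10)), -76) = Mul(Mul(Rational(-1, 9), Add(-1, 360, 10)), -76) = Mul(Mul(Rational(-1, 9), 369), -76) = Mul(-41, -76) = 3116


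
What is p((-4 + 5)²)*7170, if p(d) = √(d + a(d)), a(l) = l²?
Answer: 7170*√2 ≈ 10140.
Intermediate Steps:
p(d) = √(d + d²)
p((-4 + 5)²)*7170 = √((-4 + 5)²*(1 + (-4 + 5)²))*7170 = √(1²*(1 + 1²))*7170 = √(1*(1 + 1))*7170 = √(1*2)*7170 = √2*7170 = 7170*√2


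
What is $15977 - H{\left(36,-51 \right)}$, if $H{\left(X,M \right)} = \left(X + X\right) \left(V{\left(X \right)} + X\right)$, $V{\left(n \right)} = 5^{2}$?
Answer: $11585$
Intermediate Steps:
$V{\left(n \right)} = 25$
$H{\left(X,M \right)} = 2 X \left(25 + X\right)$ ($H{\left(X,M \right)} = \left(X + X\right) \left(25 + X\right) = 2 X \left(25 + X\right)$)
$15977 - H{\left(36,-51 \right)} = 15977 - 2 \cdot 36 \left(25 + 36\right) = 15977 - 2 \cdot 36 \cdot 61 = 15977 - 4392 = 11585$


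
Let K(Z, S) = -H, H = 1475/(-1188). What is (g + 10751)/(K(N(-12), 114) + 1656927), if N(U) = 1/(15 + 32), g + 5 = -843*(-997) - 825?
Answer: 1010265696/1968430751 ≈ 0.51323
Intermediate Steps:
g = 839641 (g = -5 + (-843*(-997) - 825) = -5 + (840471 - 825) = -5 + 839646 = 839641)
H = -1475/1188 (H = 1475*(-1/1188) = -1475/1188 ≈ -1.2416)
N(U) = 1/47
K(Z, S) = 1475/1188 (K(Z, S) = -1*(-1475/1188) = 1475/1188)
(g + 10751)/(K(N(-12), 114) + 1656927) = (839641 + 10751)/(1475/1188 + 1656927) = 850392/(1968430751/1188) = 850392*(1188/1968430751) = 1010265696/1968430751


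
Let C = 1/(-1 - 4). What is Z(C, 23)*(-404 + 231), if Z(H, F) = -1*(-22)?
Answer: -3806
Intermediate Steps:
C = -⅕ (C = 1/(-5) = -⅕ ≈ -0.20000)
Z(H, F) = 22
Z(C, 23)*(-404 + 231) = 22*(-404 + 231) = 22*(-173) = -3806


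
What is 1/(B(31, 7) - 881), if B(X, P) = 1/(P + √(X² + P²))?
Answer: -423324/372951527 - √1010/745903054 ≈ -0.0011351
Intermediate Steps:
B(X, P) = 1/(P + √(P² + X²))
1/(B(31, 7) - 881) = 1/(1/(7 + √(7² + 31²)) - 881) = 1/(1/(7 + √(49 + 961)) - 881) = 1/(1/(7 + √1010) - 881) = 1/(-881 + 1/(7 + √1010))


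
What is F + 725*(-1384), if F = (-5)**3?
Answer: -1003525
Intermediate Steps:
F = -125
F + 725*(-1384) = -125 + 725*(-1384) = -125 - 1003400 = -1003525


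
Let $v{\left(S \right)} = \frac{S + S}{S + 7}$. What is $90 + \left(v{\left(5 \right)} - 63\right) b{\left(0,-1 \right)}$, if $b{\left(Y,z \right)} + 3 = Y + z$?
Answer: $\frac{1016}{3} \approx 338.67$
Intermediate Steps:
$v{\left(S \right)} = \frac{2 S}{7 + S}$
$b{\left(Y,z \right)} = -3 + Y + z$ ($b{\left(Y,z \right)} = -3 + \left(Y + z\right) = -3 + Y + z$)
$90 + \left(v{\left(5 \right)} - 63\right) b{\left(0,-1 \right)} = 90 + \left(2 \cdot 5 \frac{1}{7 + 5} - 63\right) \left(-3 + 0 - 1\right) = 90 + \left(2 \cdot 5 \cdot \frac{1}{12} - 63\right) \left(-4\right) = 90 + \left(\frac{5}{6} - 63\right) \left(-4\right) = 90 - - \frac{746}{3} = 90 + \frac{746}{3} = \frac{1016}{3}$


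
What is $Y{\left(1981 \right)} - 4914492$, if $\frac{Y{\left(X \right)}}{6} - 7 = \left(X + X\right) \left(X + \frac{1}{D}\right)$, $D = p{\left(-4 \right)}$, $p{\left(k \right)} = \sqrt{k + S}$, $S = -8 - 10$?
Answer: $42177882 - \frac{11886 i \sqrt{22}}{11} \approx 4.2178 \cdot 10^{7} - 5068.2 i$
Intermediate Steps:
$S = -18$
$p{\left(k \right)} = \sqrt{-18 + k}$ ($p{\left(k \right)} = \sqrt{k - 18} = \sqrt{-18 + k}$)
$D = i \sqrt{22}$ ($D = \sqrt{-18 - 4} = \sqrt{-22} = i \sqrt{22} \approx 4.6904 i$)
$Y{\left(X \right)} = 42 + 12 X \left(X - \frac{i \sqrt{22}}{22}\right)$ ($Y{\left(X \right)} = 42 + 6 \left(X + X\right) \left(X + \frac{1}{i \sqrt{22}}\right) = 42 + 6 \cdot 2 X \left(X - \frac{i \sqrt{22}}{22}\right) = 42 + 12 X \left(X - \frac{i \sqrt{22}}{22}\right)$)
$Y{\left(1981 \right)} - 4914492 = \left(42 + 12 \cdot 1981^{2} - \frac{6}{11} i 1981 \sqrt{22}\right) - 4914492 = \left(42 + 12 \cdot 3924361 - \frac{11886 i \sqrt{22}}{11}\right) - 4914492 = \left(42 + 47092332 - \frac{11886 i \sqrt{22}}{11}\right) - 4914492 = \left(47092374 - \frac{11886 i \sqrt{22}}{11}\right) - 4914492 = 42177882 - \frac{11886 i \sqrt{22}}{11}$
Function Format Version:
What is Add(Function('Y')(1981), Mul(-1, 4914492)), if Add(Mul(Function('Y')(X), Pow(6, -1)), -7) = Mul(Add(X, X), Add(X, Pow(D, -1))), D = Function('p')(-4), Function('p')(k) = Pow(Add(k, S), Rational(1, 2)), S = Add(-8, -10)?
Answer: Add(42177882, Mul(Rational(-11886, 11), I, Pow(22, Rational(1, 2)))) ≈ Add(4.2178e+7, Mul(-5068.2, I))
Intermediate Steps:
S = -18
Function('p')(k) = Pow(Add(-18, k), Rational(1, 2)) (Function('p')(k) = Pow(Add(k, -18), Rational(1, 2)) = Pow(Add(-18, k), Rational(1, 2)))
D = Mul(I, Pow(22, Rational(1, 2))) (D = Pow(Add(-18, -4), Rational(1, 2)) = Pow(-22, Rational(1, 2)) = Mul(I, Pow(22, Rational(1, 2))) ≈ Mul(4.6904, I))
Function('Y')(X) = Add(42, Mul(12, X, Add(X, Mul(Rational(-1, 22), I, Pow(22, Rational(1, 2)))))) (Function('Y')(X) = Add(42, Mul(6, Mul(Add(X, X), Add(X, Pow(Mul(I, Pow(22, Rational(1, 2))), -1))))) = Add(42, Mul(6, Mul(Mul(2, X), Add(X, Mul(Rational(-1, 22), I, Pow(22, Rational(1, 2))))))) = Add(42, Mul(6, Mul(2, X, Add(X, Mul(Rational(-1, 22), I, Pow(22, Rational(1, 2))))))) = Add(42, Mul(12, X, Add(X, Mul(Rational(-1, 22), I, Pow(22, Rational(1, 2)))))))
Add(Function('Y')(1981), Mul(-1, 4914492)) = Add(Add(42, Mul(12, Pow(1981, 2)), Mul(Rational(-6, 11), I, 1981, Pow(22, Rational(1, 2)))), Mul(-1, 4914492)) = Add(Add(42, Mul(12, 3924361), Mul(Rational(-11886, 11), I, Pow(22, Rational(1, 2)))), -4914492) = Add(Add(42, 47092332, Mul(Rational(-11886, 11), I, Pow(22, Rational(1, 2)))), -4914492) = Add(Add(47092374, Mul(Rational(-11886, 11), I, Pow(22, Rational(1, 2)))), -4914492) = Add(42177882, Mul(Rational(-11886, 11), I, Pow(22, Rational(1, 2))))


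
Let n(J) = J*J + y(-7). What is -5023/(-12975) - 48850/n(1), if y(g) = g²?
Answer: -12671552/12975 ≈ -976.61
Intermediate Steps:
n(J) = 49 + J² (n(J) = J*J + (-7)² = J² + 49 = 49 + J²)
-5023/(-12975) - 48850/n(1) = -5023/(-12975) - 48850/(49 + 1²) = -5023*(-1/12975) - 48850/(49 + 1) = 5023/12975 - 48850/50 = 5023/12975 - 48850*1/50 = 5023/12975 - 977 = -12671552/12975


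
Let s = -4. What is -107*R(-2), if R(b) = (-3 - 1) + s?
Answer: 856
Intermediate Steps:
R(b) = -8 (R(b) = (-3 - 1) - 4 = -4 - 4 = -8)
-107*R(-2) = -107*(-8) = 856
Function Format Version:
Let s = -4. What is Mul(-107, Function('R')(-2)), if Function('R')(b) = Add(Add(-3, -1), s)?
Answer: 856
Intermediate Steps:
Function('R')(b) = -8 (Function('R')(b) = Add(Add(-3, -1), -4) = Add(-4, -4) = -8)
Mul(-107, Function('R')(-2)) = Mul(-107, -8) = 856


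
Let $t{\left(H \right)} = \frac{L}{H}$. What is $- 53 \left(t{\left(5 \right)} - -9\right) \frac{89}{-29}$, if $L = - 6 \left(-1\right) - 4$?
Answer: $\frac{221699}{145} \approx 1529.0$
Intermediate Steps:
$L = 2$ ($L = \left(-1\right) \left(-6\right) - 4 = 6 - 4 = 2$)
$t{\left(H \right)} = \frac{2}{H}$
$- 53 \left(t{\left(5 \right)} - -9\right) \frac{89}{-29} = - 53 \left(\frac{2}{5} - -9\right) \frac{89}{-29} = - 53 \left(2 \cdot \frac{1}{5} + 9\right) 89 \left(- \frac{1}{29}\right) = - 53 \left(\frac{2}{5} + 9\right) \left(- \frac{89}{29}\right) = \left(-53\right) \frac{47}{5} \left(- \frac{89}{29}\right) = \left(- \frac{2491}{5}\right) \left(- \frac{89}{29}\right) = \frac{221699}{145}$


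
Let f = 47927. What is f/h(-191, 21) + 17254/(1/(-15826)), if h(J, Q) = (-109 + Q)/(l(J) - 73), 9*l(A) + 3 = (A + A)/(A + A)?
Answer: -19657578625/72 ≈ -2.7302e+8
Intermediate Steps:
l(A) = -2/9 (l(A) = -⅓ + ((A + A)/(A + A))/9 = -⅓ + ((2*A)/((2*A)))/9 = -⅓ + ((2*A)*(1/(2*A)))/9 = -⅓ + (⅑)*1 = -⅓ + ⅑ = -2/9)
h(J, Q) = 981/659 - 9*Q/659 (h(J, Q) = (-109 + Q)/(-2/9 - 73) = (-109 + Q)/(-659/9) = (-109 + Q)*(-9/659) = 981/659 - 9*Q/659)
f/h(-191, 21) + 17254/(1/(-15826)) = 47927/(981/659 - 9/659*21) + 17254/(1/(-15826)) = 47927/(981/659 - 189/659) + 17254/(-1/15826) = 47927/(792/659) + 17254*(-15826) = 47927*(659/792) - 273061804 = 2871263/72 - 273061804 = -19657578625/72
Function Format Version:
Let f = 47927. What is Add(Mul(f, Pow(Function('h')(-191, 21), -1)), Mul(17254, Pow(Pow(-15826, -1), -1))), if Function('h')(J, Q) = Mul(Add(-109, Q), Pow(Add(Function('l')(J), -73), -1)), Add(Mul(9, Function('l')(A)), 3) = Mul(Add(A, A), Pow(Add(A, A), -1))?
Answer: Rational(-19657578625, 72) ≈ -2.7302e+8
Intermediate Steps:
Function('l')(A) = Rational(-2, 9) (Function('l')(A) = Add(Rational(-1, 3), Mul(Rational(1, 9), Mul(Add(A, A), Pow(Add(A, A), -1)))) = Add(Rational(-1, 3), Mul(Rational(1, 9), Mul(Mul(2, A), Pow(Mul(2, A), -1)))) = Add(Rational(-1, 3), Mul(Rational(1, 9), Mul(Mul(2, A), Mul(Rational(1, 2), Pow(A, -1))))) = Add(Rational(-1, 3), Mul(Rational(1, 9), 1)) = Add(Rational(-1, 3), Rational(1, 9)) = Rational(-2, 9))
Function('h')(J, Q) = Add(Rational(981, 659), Mul(Rational(-9, 659), Q)) (Function('h')(J, Q) = Mul(Add(-109, Q), Pow(Add(Rational(-2, 9), -73), -1)) = Mul(Add(-109, Q), Pow(Rational(-659, 9), -1)) = Mul(Add(-109, Q), Rational(-9, 659)) = Add(Rational(981, 659), Mul(Rational(-9, 659), Q)))
Add(Mul(f, Pow(Function('h')(-191, 21), -1)), Mul(17254, Pow(Pow(-15826, -1), -1))) = Add(Mul(47927, Pow(Add(Rational(981, 659), Mul(Rational(-9, 659), 21)), -1)), Mul(17254, Pow(Pow(-15826, -1), -1))) = Add(Mul(47927, Pow(Add(Rational(981, 659), Rational(-189, 659)), -1)), Mul(17254, Pow(Rational(-1, 15826), -1))) = Add(Mul(47927, Pow(Rational(792, 659), -1)), Mul(17254, -15826)) = Add(Mul(47927, Rational(659, 792)), -273061804) = Add(Rational(2871263, 72), -273061804) = Rational(-19657578625, 72)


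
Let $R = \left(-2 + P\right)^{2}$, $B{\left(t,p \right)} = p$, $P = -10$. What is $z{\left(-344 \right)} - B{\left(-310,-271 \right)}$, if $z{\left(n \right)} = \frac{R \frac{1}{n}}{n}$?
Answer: $\frac{2004325}{7396} \approx 271.0$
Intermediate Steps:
$R = 144$ ($R = \left(-2 - 10\right)^{2} = \left(-12\right)^{2} = 144$)
$z{\left(n \right)} = \frac{144}{n^{2}}$ ($z{\left(n \right)} = \frac{144 \frac{1}{n}}{n} = \frac{144}{n^{2}}$)
$z{\left(-344 \right)} - B{\left(-310,-271 \right)} = \frac{144}{118336} - -271 = 144 \cdot \frac{1}{118336} + 271 = \frac{9}{7396} + 271 = \frac{2004325}{7396}$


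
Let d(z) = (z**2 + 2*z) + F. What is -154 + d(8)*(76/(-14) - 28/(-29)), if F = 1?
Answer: -104648/203 ≈ -515.51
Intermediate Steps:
d(z) = 1 + z**2 + 2*z (d(z) = (z**2 + 2*z) + 1 = 1 + z**2 + 2*z)
-154 + d(8)*(76/(-14) - 28/(-29)) = -154 + (1 + 8**2 + 2*8)*(76/(-14) - 28/(-29)) = -154 + (1 + 64 + 16)*(76*(-1/14) - 28*(-1/29)) = -154 + 81*(-38/7 + 28/29) = -154 + 81*(-906/203) = -154 - 73386/203 = -104648/203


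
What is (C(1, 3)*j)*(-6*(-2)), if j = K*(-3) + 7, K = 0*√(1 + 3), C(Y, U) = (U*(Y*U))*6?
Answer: 4536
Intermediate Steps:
C(Y, U) = 6*Y*U² (C(Y, U) = (U*(U*Y))*6 = (Y*U²)*6 = 6*Y*U²)
K = 0 (K = 0*√4 = 0*2 = 0)
j = 7 (j = 0*(-3) + 7 = 0 + 7 = 7)
(C(1, 3)*j)*(-6*(-2)) = ((6*1*3²)*7)*(-6*(-2)) = ((6*1*9)*7)*12 = (54*7)*12 = 378*12 = 4536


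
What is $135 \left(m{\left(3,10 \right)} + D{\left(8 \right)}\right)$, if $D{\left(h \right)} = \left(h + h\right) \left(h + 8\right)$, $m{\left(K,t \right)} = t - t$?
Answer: $34560$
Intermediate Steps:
$m{\left(K,t \right)} = 0$
$D{\left(h \right)} = 2 h \left(8 + h\right)$
$135 \left(m{\left(3,10 \right)} + D{\left(8 \right)}\right) = 135 \left(0 + 2 \cdot 8 \left(8 + 8\right)\right) = 135 \left(0 + 2 \cdot 8 \cdot 16\right) = 135 \left(0 + 256\right) = 135 \cdot 256 = 34560$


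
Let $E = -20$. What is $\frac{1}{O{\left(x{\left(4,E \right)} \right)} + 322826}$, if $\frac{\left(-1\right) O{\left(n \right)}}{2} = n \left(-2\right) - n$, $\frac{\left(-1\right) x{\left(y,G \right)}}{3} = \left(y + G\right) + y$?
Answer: $\frac{1}{323042} \approx 3.0956 \cdot 10^{-6}$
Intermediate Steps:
$x{\left(y,G \right)} = - 6 y - 3 G$ ($x{\left(y,G \right)} = - 3 \left(\left(y + G\right) + y\right) = - 3 \left(\left(G + y\right) + y\right) = - 3 \left(G + 2 y\right) = - 6 y - 3 G$)
$O{\left(n \right)} = 6 n$ ($O{\left(n \right)} = - 2 \left(n \left(-2\right) - n\right) = - 2 \left(- 2 n - n\right) = - 2 \left(- 3 n\right) = 6 n$)
$\frac{1}{O{\left(x{\left(4,E \right)} \right)} + 322826} = \frac{1}{6 \left(\left(-6\right) 4 - -60\right) + 322826} = \frac{1}{6 \left(-24 + 60\right) + 322826} = \frac{1}{6 \cdot 36 + 322826} = \frac{1}{216 + 322826} = \frac{1}{323042}$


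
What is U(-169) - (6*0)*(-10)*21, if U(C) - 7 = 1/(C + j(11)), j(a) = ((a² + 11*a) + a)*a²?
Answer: 213109/30444 ≈ 7.0000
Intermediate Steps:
j(a) = a²*(a² + 12*a) (j(a) = (a² + 12*a)*a² = a²*(a² + 12*a))
U(C) = 7 + 1/(30613 + C) (U(C) = 7 + 1/(C + 11³*(12 + 11)) = 7 + 1/(C + 1331*23) = 7 + 1/(C + 30613) = 7 + 1/(30613 + C))
U(-169) - (6*0)*(-10)*21 = (214292 + 7*(-169))/(30613 - 169) - (6*0)*(-10)*21 = (214292 - 1183)/30444 - 0*(-10)*21 = (1/30444)*213109 - 0*21 = 213109/30444 - 1*0 = 213109/30444 + 0 = 213109/30444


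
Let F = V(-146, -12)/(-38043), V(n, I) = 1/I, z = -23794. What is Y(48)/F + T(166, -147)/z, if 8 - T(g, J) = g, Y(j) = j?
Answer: 260696200975/11897 ≈ 2.1913e+7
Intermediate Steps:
F = 1/456516 (F = 1/(-12*(-38043)) = -1/12*(-1/38043) = 1/456516 ≈ 2.1905e-6)
T(g, J) = 8 - g
Y(48)/F + T(166, -147)/z = 48/(1/456516) + (8 - 1*166)/(-23794) = 48*456516 + (8 - 166)*(-1/23794) = 21912768 - 158*(-1/23794) = 21912768 + 79/11897 = 260696200975/11897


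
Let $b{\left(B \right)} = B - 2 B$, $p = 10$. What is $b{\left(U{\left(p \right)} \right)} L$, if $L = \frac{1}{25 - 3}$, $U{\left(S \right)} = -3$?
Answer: $\frac{3}{22} \approx 0.13636$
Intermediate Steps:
$L = \frac{1}{22} \approx 0.045455$
$b{\left(B \right)} = - B$
$b{\left(U{\left(p \right)} \right)} L = \left(-1\right) \left(-3\right) \frac{1}{22} = 3 \cdot \frac{1}{22} = \frac{3}{22}$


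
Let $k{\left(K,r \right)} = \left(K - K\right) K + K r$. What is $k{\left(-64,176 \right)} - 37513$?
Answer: $-48777$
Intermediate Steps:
$k{\left(K,r \right)} = K r$ ($k{\left(K,r \right)} = 0 K + K r = 0 + K r = K r$)
$k{\left(-64,176 \right)} - 37513 = \left(-64\right) 176 - 37513 = -11264 - 37513 = -48777$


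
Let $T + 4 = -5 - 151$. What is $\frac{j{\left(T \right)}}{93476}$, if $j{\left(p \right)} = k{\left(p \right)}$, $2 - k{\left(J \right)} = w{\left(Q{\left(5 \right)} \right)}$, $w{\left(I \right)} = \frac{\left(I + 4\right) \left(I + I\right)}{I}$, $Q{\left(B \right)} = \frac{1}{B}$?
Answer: $- \frac{8}{116845} \approx -6.8467 \cdot 10^{-5}$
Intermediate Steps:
$w{\left(I \right)} = 8 + 2 I$ ($w{\left(I \right)} = \frac{\left(4 + I\right) 2 I}{I} = \frac{2 I \left(4 + I\right)}{I} = 8 + 2 I$)
$T = -160$ ($T = -4 - 156 = -160$)
$k{\left(J \right)} = - \frac{32}{5}$ ($k{\left(J \right)} = 2 - \left(8 + \frac{2}{5}\right) = 2 - \frac{42}{5} = - \frac{32}{5}$)
$j{\left(p \right)} = - \frac{32}{5}$
$\frac{j{\left(T \right)}}{93476} = - \frac{32}{5 \cdot 93476} = \left(- \frac{32}{5}\right) \frac{1}{93476} = - \frac{8}{116845}$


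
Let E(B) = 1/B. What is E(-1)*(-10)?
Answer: 10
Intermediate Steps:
E(B) = 1/B
E(-1)*(-10) = -10/(-1) = -1*(-10) = 10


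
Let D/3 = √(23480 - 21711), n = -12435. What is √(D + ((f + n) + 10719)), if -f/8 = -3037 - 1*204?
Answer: √(24212 + 3*√1769) ≈ 156.01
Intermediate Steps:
f = 25928 (f = -8*(-3037 - 1*204) = -8*(-3037 - 204) = -8*(-3241) = 25928)
D = 3*√1769 (D = 3*√(23480 - 21711) = 3*√1769 ≈ 126.18)
√(D + ((f + n) + 10719)) = √(3*√1769 + ((25928 - 12435) + 10719)) = √(3*√1769 + (13493 + 10719)) = √(3*√1769 + 24212) = √(24212 + 3*√1769)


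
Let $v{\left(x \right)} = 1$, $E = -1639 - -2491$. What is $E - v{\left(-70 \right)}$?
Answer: $851$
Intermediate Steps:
$E = 852$ ($E = -1639 + 2491 = 852$)
$E - v{\left(-70 \right)} = 852 - 1 = 851$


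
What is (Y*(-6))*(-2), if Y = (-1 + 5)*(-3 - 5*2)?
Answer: -624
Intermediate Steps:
Y = -52 (Y = 4*(-3 - 10) = 4*(-13) = -52)
(Y*(-6))*(-2) = -52*(-6)*(-2) = 312*(-2) = -624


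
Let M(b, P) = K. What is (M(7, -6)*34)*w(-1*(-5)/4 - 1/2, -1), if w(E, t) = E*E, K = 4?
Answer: 153/2 ≈ 76.500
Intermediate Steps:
M(b, P) = 4
w(E, t) = E²
(M(7, -6)*34)*w(-1*(-5)/4 - 1/2, -1) = (4*34)*(-1*(-5)/4 - 1/2)² = 136*(5*(¼) - 1*½)² = 136*(5/4 - ½)² = 136*(¾)² = 136*(9/16) = 153/2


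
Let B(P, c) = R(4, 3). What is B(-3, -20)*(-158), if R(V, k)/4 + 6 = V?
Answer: 1264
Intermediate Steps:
R(V, k) = -24 + 4*V
B(P, c) = -8 (B(P, c) = -24 + 4*4 = -24 + 16 = -8)
B(-3, -20)*(-158) = -8*(-158) = 1264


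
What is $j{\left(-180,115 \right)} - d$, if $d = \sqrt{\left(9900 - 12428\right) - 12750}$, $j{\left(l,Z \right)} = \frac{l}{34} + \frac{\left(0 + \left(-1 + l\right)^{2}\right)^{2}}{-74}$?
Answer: $- \frac{18245819717}{1258} - i \sqrt{15278} \approx -1.4504 \cdot 10^{7} - 123.6 i$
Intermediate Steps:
$j{\left(l,Z \right)} = - \frac{\left(-1 + l\right)^{4}}{74} + \frac{l}{34}$ ($j{\left(l,Z \right)} = l \frac{1}{34} + \left(\left(-1 + l\right)^{2}\right)^{2} \left(- \frac{1}{74}\right) = \frac{l}{34} + \left(-1 + l\right)^{4} \left(- \frac{1}{74}\right) = \frac{l}{34} - \frac{\left(-1 + l\right)^{4}}{74} = - \frac{\left(-1 + l\right)^{4}}{74} + \frac{l}{34}$)
$d = i \sqrt{15278}$ ($d = \sqrt{\left(9900 - 12428\right) - 12750} = \sqrt{-2528 - 12750} = \sqrt{-15278} = i \sqrt{15278} \approx 123.6 i$)
$j{\left(-180,115 \right)} - d = \left(- \frac{\left(-1 - 180\right)^{4}}{74} + \frac{1}{34} \left(-180\right)\right) - i \sqrt{15278} = \left(- \frac{\left(-181\right)^{4}}{74} - \frac{90}{17}\right) - i \sqrt{15278} = \left(\left(- \frac{1}{74}\right) 1073283121 - \frac{90}{17}\right) - i \sqrt{15278} = \left(- \frac{1073283121}{74} - \frac{90}{17}\right) - i \sqrt{15278} = - \frac{18245819717}{1258} - i \sqrt{15278}$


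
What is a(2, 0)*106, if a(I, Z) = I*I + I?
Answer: 636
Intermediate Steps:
a(I, Z) = I + I² (a(I, Z) = I² + I = I + I²)
a(2, 0)*106 = (2*(1 + 2))*106 = (2*3)*106 = 6*106 = 636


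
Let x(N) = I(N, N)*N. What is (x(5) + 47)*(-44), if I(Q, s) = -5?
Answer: -968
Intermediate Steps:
x(N) = -5*N
(x(5) + 47)*(-44) = (-5*5 + 47)*(-44) = (-25 + 47)*(-44) = 22*(-44) = -968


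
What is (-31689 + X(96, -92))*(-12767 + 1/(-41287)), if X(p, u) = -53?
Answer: 16731561488460/41287 ≈ 4.0525e+8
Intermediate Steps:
(-31689 + X(96, -92))*(-12767 + 1/(-41287)) = (-31689 - 53)*(-12767 + 1/(-41287)) = -31742*(-12767 - 1/41287) = -31742*(-527111130/41287) = 16731561488460/41287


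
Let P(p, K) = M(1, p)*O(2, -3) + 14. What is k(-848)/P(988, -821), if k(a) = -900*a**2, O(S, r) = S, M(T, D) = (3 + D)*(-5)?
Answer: 80899200/1237 ≈ 65400.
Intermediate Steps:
M(T, D) = -15 - 5*D
P(p, K) = -16 - 10*p (P(p, K) = (-15 - 5*p)*2 + 14 = (-30 - 10*p) + 14 = -16 - 10*p)
k(-848)/P(988, -821) = (-900*(-848)**2)/(-16 - 10*988) = (-900*719104)/(-16 - 9880) = -647193600/(-9896) = -647193600*(-1/9896) = 80899200/1237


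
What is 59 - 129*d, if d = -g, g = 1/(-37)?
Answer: 2054/37 ≈ 55.513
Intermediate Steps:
g = -1/37 ≈ -0.027027
d = 1/37 (d = -1*(-1/37) = 1/37 ≈ 0.027027)
59 - 129*d = 59 - 129*1/37 = 59 - 129/37 = 2054/37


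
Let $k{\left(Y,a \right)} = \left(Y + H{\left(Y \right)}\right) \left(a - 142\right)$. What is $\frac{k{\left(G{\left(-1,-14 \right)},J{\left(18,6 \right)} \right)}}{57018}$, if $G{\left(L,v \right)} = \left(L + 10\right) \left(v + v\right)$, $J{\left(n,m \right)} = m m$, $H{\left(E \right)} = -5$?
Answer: $\frac{13621}{28509} \approx 0.47778$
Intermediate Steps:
$J{\left(n,m \right)} = m^{2}$
$G{\left(L,v \right)} = 2 v \left(10 + L\right)$ ($G{\left(L,v \right)} = \left(10 + L\right) 2 v = 2 v \left(10 + L\right)$)
$k{\left(Y,a \right)} = \left(-142 + a\right) \left(-5 + Y\right)$ ($k{\left(Y,a \right)} = \left(Y - 5\right) \left(a - 142\right) = \left(-5 + Y\right) \left(-142 + a\right) = \left(-142 + a\right) \left(-5 + Y\right)$)
$\frac{k{\left(G{\left(-1,-14 \right)},J{\left(18,6 \right)} \right)}}{57018} = \frac{710 - 142 \cdot 2 \left(-14\right) \left(10 - 1\right) - 5 \cdot 6^{2} + 2 \left(-14\right) \left(10 - 1\right) 6^{2}}{57018} = \left(710 - 142 \cdot 2 \left(-14\right) 9 - 180 + 2 \left(-14\right) 9 \cdot 36\right) \frac{1}{57018} = \left(710 - -35784 - 180 - 9072\right) \frac{1}{57018} = \left(710 + 35784 - 180 - 9072\right) \frac{1}{57018} = 27242 \cdot \frac{1}{57018} = \frac{13621}{28509}$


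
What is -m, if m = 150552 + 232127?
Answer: -382679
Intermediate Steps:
m = 382679
-m = -1*382679 = -382679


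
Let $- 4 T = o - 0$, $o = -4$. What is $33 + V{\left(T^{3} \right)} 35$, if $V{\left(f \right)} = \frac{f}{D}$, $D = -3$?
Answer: $\frac{64}{3} \approx 21.333$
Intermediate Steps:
$T = 1$ ($T = - \frac{-4 - 0}{4} = - \frac{-4 + 0}{4} = \left(- \frac{1}{4}\right) \left(-4\right) = 1$)
$V{\left(f \right)} = - \frac{f}{3}$ ($V{\left(f \right)} = \frac{f}{-3} = f \left(- \frac{1}{3}\right) = - \frac{f}{3}$)
$33 + V{\left(T^{3} \right)} 35 = 33 + - \frac{1^{3}}{3} \cdot 35 = 33 + \left(- \frac{1}{3}\right) 1 \cdot 35 = 33 - \frac{35}{3} = \frac{64}{3}$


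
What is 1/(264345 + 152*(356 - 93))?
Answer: 1/304321 ≈ 3.2860e-6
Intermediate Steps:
1/(264345 + 152*(356 - 93)) = 1/(264345 + 152*263) = 1/(264345 + 39976) = 1/304321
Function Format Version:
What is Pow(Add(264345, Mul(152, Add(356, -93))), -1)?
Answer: Rational(1, 304321) ≈ 3.2860e-6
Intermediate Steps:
Pow(Add(264345, Mul(152, Add(356, -93))), -1) = Pow(Add(264345, Mul(152, 263)), -1) = Pow(Add(264345, 39976), -1) = Pow(304321, -1) = Rational(1, 304321)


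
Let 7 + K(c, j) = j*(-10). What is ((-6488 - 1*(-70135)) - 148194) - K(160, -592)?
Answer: -90460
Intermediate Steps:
K(c, j) = -7 - 10*j (K(c, j) = -7 + j*(-10) = -7 - 10*j)
((-6488 - 1*(-70135)) - 148194) - K(160, -592) = ((-6488 - 1*(-70135)) - 148194) - (-7 - 10*(-592)) = ((-6488 + 70135) - 148194) - (-7 + 5920) = (63647 - 148194) - 1*5913 = -84547 - 5913 = -90460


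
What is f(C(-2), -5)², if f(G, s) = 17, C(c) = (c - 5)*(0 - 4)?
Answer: 289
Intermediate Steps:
C(c) = 20 - 4*c (C(c) = (-5 + c)*(-4) = 20 - 4*c)
f(C(-2), -5)² = 17² = 289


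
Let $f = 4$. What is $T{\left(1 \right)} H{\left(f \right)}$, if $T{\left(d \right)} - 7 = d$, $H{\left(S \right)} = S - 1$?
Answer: $24$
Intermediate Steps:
$H{\left(S \right)} = -1 + S$ ($H{\left(S \right)} = S - 1 = -1 + S$)
$T{\left(d \right)} = 7 + d$
$T{\left(1 \right)} H{\left(f \right)} = \left(7 + 1\right) \left(-1 + 4\right) = 8 \cdot 3 = 24$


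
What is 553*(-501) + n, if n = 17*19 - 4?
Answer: -276734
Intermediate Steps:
n = 319 (n = 323 - 4 = 319)
553*(-501) + n = 553*(-501) + 319 = -277053 + 319 = -276734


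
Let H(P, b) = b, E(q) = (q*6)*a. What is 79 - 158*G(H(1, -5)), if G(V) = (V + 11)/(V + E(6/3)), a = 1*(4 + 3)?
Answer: 67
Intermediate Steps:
a = 7 (a = 1*7 = 7)
E(q) = 42*q (E(q) = (q*6)*7 = (6*q)*7 = 42*q)
G(V) = (11 + V)/(84 + V) (G(V) = (V + 11)/(V + 42*(6/3)) = (11 + V)/(V + 42*(6*(⅓))) = (11 + V)/(V + 42*2) = (11 + V)/(V + 84) = (11 + V)/(84 + V))
79 - 158*G(H(1, -5)) = 79 - 158*(11 - 5)/(84 - 5) = 79 - 158*6/79 = 79 - 12 = 67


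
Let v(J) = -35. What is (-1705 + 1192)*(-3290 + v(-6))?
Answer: 1705725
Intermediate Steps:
(-1705 + 1192)*(-3290 + v(-6)) = (-1705 + 1192)*(-3290 - 35) = -513*(-3325) = 1705725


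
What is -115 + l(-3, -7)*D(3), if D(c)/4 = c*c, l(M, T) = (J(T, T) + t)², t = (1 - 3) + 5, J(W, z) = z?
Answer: 461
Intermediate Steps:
t = 3 (t = -2 + 5 = 3)
l(M, T) = (3 + T)² (l(M, T) = (T + 3)² = (3 + T)²)
D(c) = 4*c² (D(c) = 4*(c*c) = 4*c²)
-115 + l(-3, -7)*D(3) = -115 + (3 - 7)²*(4*3²) = -115 + (-4)²*(4*9) = -115 + 16*36 = -115 + 576 = 461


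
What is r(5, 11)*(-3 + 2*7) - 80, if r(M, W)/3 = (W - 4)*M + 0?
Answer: 1075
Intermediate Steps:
r(M, W) = 3*M*(-4 + W) (r(M, W) = 3*((W - 4)*M + 0) = 3*((-4 + W)*M + 0) = 3*(M*(-4 + W) + 0) = 3*(M*(-4 + W)) = 3*M*(-4 + W))
r(5, 11)*(-3 + 2*7) - 80 = (3*5*(-4 + 11))*(-3 + 2*7) - 80 = (3*5*7)*(-3 + 14) - 80 = 105*11 - 80 = 1155 - 80 = 1075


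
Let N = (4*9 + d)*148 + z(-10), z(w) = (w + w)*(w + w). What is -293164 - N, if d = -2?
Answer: -298596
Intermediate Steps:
z(w) = 4*w² (z(w) = (2*w)*(2*w) = 4*w²)
N = 5432 (N = (4*9 - 2)*148 + 4*(-10)² = (36 - 2)*148 + 4*100 = 34*148 + 400 = 5032 + 400 = 5432)
-293164 - N = -293164 - 1*5432 = -293164 - 5432 = -298596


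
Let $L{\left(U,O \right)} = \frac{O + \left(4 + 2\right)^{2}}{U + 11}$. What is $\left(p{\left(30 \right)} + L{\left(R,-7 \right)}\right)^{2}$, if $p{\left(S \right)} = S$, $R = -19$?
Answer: $\frac{44521}{64} \approx 695.64$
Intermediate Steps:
$L{\left(U,O \right)} = \frac{36 + O}{11 + U}$ ($L{\left(U,O \right)} = \frac{O + 6^{2}}{11 + U} = \frac{O + 36}{11 + U} = \frac{36 + O}{11 + U}$)
$\left(p{\left(30 \right)} + L{\left(R,-7 \right)}\right)^{2} = \left(30 + \frac{36 - 7}{11 - 19}\right)^{2} = \left(30 + \frac{1}{-8} \cdot 29\right)^{2} = \left(30 - \frac{29}{8}\right)^{2} = \left(\frac{211}{8}\right)^{2} = \frac{44521}{64}$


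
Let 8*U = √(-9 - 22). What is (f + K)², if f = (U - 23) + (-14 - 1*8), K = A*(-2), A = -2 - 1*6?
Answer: (232 - I*√31)²/64 ≈ 840.52 - 40.366*I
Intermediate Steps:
A = -8 (A = -2 - 6 = -8)
K = 16 (K = -8*(-2) = 16)
U = I*√31/8 (U = √(-9 - 22)/8 = √(-31)/8 = (I*√31)/8 = I*√31/8 ≈ 0.69597*I)
f = -45 + I*√31/8 (f = (I*√31/8 - 23) + (-14 - 1*8) = (-23 + I*√31/8) + (-14 - 8) = (-23 + I*√31/8) - 22 = -45 + I*√31/8 ≈ -45.0 + 0.69597*I)
(f + K)² = ((-45 + I*√31/8) + 16)² = (-29 + I*√31/8)²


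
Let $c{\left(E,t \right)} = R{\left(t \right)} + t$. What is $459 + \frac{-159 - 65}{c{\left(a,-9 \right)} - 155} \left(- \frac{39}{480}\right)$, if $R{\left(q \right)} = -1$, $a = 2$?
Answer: $\frac{378584}{825} \approx 458.89$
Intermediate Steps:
$c{\left(E,t \right)} = -1 + t$
$459 + \frac{-159 - 65}{c{\left(a,-9 \right)} - 155} \left(- \frac{39}{480}\right) = 459 + \frac{-159 - 65}{\left(-1 - 9\right) - 155} \left(- \frac{39}{480}\right) = 459 + - \frac{224}{-10 - 155} \left(\left(-39\right) \frac{1}{480}\right) = 459 + - \frac{224}{-165} \left(- \frac{13}{160}\right) = 459 + \left(-224\right) \left(- \frac{1}{165}\right) \left(- \frac{13}{160}\right) = 459 + \frac{224}{165} \left(- \frac{13}{160}\right) = 459 - \frac{91}{825} = \frac{378584}{825}$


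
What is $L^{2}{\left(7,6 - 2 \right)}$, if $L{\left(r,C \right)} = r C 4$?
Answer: $12544$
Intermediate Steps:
$L{\left(r,C \right)} = 4 C r$ ($L{\left(r,C \right)} = C r 4 = 4 C r$)
$L^{2}{\left(7,6 - 2 \right)} = \left(4 \left(6 - 2\right) 7\right)^{2} = \left(4 \cdot 4 \cdot 7\right)^{2} = 112^{2} = 12544$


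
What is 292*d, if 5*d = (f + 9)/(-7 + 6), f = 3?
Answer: -3504/5 ≈ -700.80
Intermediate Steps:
d = -12/5 (d = ((3 + 9)/(-7 + 6))/5 = (12/(-1))/5 = (12*(-1))/5 = (⅕)*(-12) = -12/5 ≈ -2.4000)
292*d = 292*(-12/5) = -3504/5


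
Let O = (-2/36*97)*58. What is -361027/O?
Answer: 3249243/2813 ≈ 1155.1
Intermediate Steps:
O = -2813/9 (O = (-2*1/36*97)*58 = -1/18*97*58 = -97/18*58 = -2813/9 ≈ -312.56)
-361027/O = -361027/(-2813/9) = -361027*(-9/2813) = 3249243/2813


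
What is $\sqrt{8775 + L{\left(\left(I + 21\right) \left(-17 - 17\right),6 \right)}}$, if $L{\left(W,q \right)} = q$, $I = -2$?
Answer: $\sqrt{8781} \approx 93.707$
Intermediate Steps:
$\sqrt{8775 + L{\left(\left(I + 21\right) \left(-17 - 17\right),6 \right)}} = \sqrt{8775 + 6} = \sqrt{8781}$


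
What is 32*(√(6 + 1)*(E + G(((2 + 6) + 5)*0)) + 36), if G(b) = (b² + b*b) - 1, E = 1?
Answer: 1152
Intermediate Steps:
G(b) = -1 + 2*b² (G(b) = (b² + b²) - 1 = 2*b² - 1 = -1 + 2*b²)
32*(√(6 + 1)*(E + G(((2 + 6) + 5)*0)) + 36) = 32*(√(6 + 1)*(1 + (-1 + 2*(((2 + 6) + 5)*0)²)) + 36) = 32*(√7*(1 + (-1 + 2*((8 + 5)*0)²)) + 36) = 32*(√7*(1 + (-1 + 2*(13*0)²)) + 36) = 32*(√7*(1 + (-1 + 2*0²)) + 36) = 32*(√7*(1 + (-1 + 2*0)) + 36) = 32*(√7*(1 + (-1 + 0)) + 36) = 32*(√7*(1 - 1) + 36) = 32*(√7*0 + 36) = 32*(0 + 36) = 32*36 = 1152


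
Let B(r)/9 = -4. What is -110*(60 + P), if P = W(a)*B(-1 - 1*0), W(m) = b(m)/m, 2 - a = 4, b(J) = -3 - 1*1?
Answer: 1320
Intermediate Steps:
b(J) = -4 (b(J) = -3 - 1 = -4)
B(r) = -36 (B(r) = 9*(-4) = -36)
a = -2 (a = 2 - 1*4 = 2 - 4 = -2)
W(m) = -4/m
P = -72 (P = -4/(-2)*(-36) = -4*(-½)*(-36) = 2*(-36) = -72)
-110*(60 + P) = -110*(60 - 72) = -110*(-12) = 1320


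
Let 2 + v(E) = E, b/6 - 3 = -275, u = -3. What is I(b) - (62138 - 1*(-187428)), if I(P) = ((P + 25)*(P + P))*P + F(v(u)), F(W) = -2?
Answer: -8560494304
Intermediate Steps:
b = -1632 (b = 18 + 6*(-275) = 18 - 1650 = -1632)
v(E) = -2 + E
I(P) = -2 + 2*P**2*(25 + P) (I(P) = ((P + 25)*(P + P))*P - 2 = ((25 + P)*(2*P))*P - 2 = (2*P*(25 + P))*P - 2 = 2*P**2*(25 + P) - 2 = -2 + 2*P**2*(25 + P))
I(b) - (62138 - 1*(-187428)) = (-2 + 2*(-1632)**3 + 50*(-1632)**2) - (62138 - 1*(-187428)) = (-2 + 2*(-4346707968) + 50*2663424) - (62138 + 187428) = (-2 - 8693415936 + 133171200) - 1*249566 = -8560244738 - 249566 = -8560494304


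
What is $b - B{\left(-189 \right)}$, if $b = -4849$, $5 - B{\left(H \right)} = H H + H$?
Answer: $30678$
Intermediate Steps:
$B{\left(H \right)} = 5 - H - H^{2}$ ($B{\left(H \right)} = 5 - \left(H H + H\right) = 5 - \left(H^{2} + H\right) = 5 - \left(H + H^{2}\right) = 5 - H - H^{2}$)
$b - B{\left(-189 \right)} = -4849 - \left(5 - -189 - \left(-189\right)^{2}\right) = -4849 - \left(5 + 189 - 35721\right) = -4849 - -35527 = -4849 + 35527 = 30678$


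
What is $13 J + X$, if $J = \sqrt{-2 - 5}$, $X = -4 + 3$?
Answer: $-1 + 13 i \sqrt{7} \approx -1.0 + 34.395 i$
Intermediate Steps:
$X = -1$
$J = i \sqrt{7}$ ($J = \sqrt{-7} = i \sqrt{7} \approx 2.6458 i$)
$13 J + X = 13 i \sqrt{7} - 1 = -1 + 13 i \sqrt{7}$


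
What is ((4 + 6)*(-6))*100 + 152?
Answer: -5848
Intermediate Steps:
((4 + 6)*(-6))*100 + 152 = (10*(-6))*100 + 152 = -60*100 + 152 = -6000 + 152 = -5848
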